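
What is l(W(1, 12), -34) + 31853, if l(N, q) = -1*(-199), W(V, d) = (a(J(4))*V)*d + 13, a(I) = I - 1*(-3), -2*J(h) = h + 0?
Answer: 32052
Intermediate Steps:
J(h) = -h/2 (J(h) = -(h + 0)/2 = -h/2)
a(I) = 3 + I (a(I) = I + 3 = 3 + I)
W(V, d) = 13 + V*d (W(V, d) = ((3 - 1/2*4)*V)*d + 13 = ((3 - 2)*V)*d + 13 = (1*V)*d + 13 = V*d + 13 = 13 + V*d)
l(N, q) = 199
l(W(1, 12), -34) + 31853 = 199 + 31853 = 32052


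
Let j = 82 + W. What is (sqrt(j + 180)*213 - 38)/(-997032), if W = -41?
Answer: 19/498516 - 71*sqrt(221)/332344 ≈ -0.0031378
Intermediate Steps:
j = 41 (j = 82 - 41 = 41)
(sqrt(j + 180)*213 - 38)/(-997032) = (sqrt(41 + 180)*213 - 38)/(-997032) = (sqrt(221)*213 - 38)*(-1/997032) = (213*sqrt(221) - 38)*(-1/997032) = (-38 + 213*sqrt(221))*(-1/997032) = 19/498516 - 71*sqrt(221)/332344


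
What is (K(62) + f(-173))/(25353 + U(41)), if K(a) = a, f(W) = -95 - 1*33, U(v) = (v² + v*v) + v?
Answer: -33/14378 ≈ -0.0022952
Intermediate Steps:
U(v) = v + 2*v² (U(v) = (v² + v²) + v = 2*v² + v = v + 2*v²)
f(W) = -128 (f(W) = -95 - 33 = -128)
(K(62) + f(-173))/(25353 + U(41)) = (62 - 128)/(25353 + 41*(1 + 2*41)) = -66/(25353 + 41*(1 + 82)) = -66/(25353 + 41*83) = -66/(25353 + 3403) = -66/28756 = -66*1/28756 = -33/14378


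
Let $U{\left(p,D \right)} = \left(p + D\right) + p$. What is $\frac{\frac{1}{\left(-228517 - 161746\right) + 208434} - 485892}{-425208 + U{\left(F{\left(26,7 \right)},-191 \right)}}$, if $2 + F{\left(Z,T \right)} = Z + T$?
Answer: $\frac{88349256469}{77338601373} \approx 1.1424$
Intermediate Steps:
$F{\left(Z,T \right)} = -2 + T + Z$ ($F{\left(Z,T \right)} = -2 + \left(Z + T\right) = -2 + \left(T + Z\right) = -2 + T + Z$)
$U{\left(p,D \right)} = D + 2 p$ ($U{\left(p,D \right)} = \left(D + p\right) + p = D + 2 p$)
$\frac{\frac{1}{\left(-228517 - 161746\right) + 208434} - 485892}{-425208 + U{\left(F{\left(26,7 \right)},-191 \right)}} = \frac{\frac{1}{\left(-228517 - 161746\right) + 208434} - 485892}{-425208 - \left(191 - 2 \left(-2 + 7 + 26\right)\right)} = \frac{\frac{1}{\left(-228517 - 161746\right) + 208434} - 485892}{-425208 + \left(-191 + 2 \cdot 31\right)} = \frac{\frac{1}{-390263 + 208434} - 485892}{-425208 + \left(-191 + 62\right)} = \frac{\frac{1}{-181829} - 485892}{-425208 - 129} = \frac{- \frac{1}{181829} - 485892}{-425337} = \left(- \frac{88349256469}{181829}\right) \left(- \frac{1}{425337}\right) = \frac{88349256469}{77338601373}$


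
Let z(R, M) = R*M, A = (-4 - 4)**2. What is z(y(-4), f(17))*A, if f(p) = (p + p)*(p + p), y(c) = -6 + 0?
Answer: -443904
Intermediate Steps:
y(c) = -6
A = 64 (A = (-8)**2 = 64)
f(p) = 4*p**2 (f(p) = (2*p)*(2*p) = 4*p**2)
z(R, M) = M*R
z(y(-4), f(17))*A = ((4*17**2)*(-6))*64 = ((4*289)*(-6))*64 = (1156*(-6))*64 = -6936*64 = -443904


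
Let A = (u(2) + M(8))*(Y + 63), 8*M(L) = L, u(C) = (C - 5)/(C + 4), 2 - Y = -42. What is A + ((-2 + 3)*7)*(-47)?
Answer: -551/2 ≈ -275.50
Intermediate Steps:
Y = 44 (Y = 2 - 1*(-42) = 2 + 42 = 44)
u(C) = (-5 + C)/(4 + C)
M(L) = L/8
A = 107/2 (A = ((-5 + 2)/(4 + 2) + (1/8)*8)*(44 + 63) = (-3/6 + 1)*107 = ((1/6)*(-3) + 1)*107 = (-1/2 + 1)*107 = (1/2)*107 = 107/2 ≈ 53.500)
A + ((-2 + 3)*7)*(-47) = 107/2 + ((-2 + 3)*7)*(-47) = 107/2 + (1*7)*(-47) = 107/2 + 7*(-47) = 107/2 - 329 = -551/2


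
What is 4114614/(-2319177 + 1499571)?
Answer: -685769/136601 ≈ -5.0202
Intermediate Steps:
4114614/(-2319177 + 1499571) = 4114614/(-819606) = 4114614*(-1/819606) = -685769/136601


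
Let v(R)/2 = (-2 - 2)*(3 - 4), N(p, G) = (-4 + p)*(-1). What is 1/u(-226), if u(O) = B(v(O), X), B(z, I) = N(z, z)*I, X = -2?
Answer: 1/8 ≈ 0.12500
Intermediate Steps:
N(p, G) = 4 - p
v(R) = 8 (v(R) = 2*((-2 - 2)*(3 - 4)) = 2*(-4*(-1)) = 2*4 = 8)
B(z, I) = I*(4 - z) (B(z, I) = (4 - z)*I = I*(4 - z))
u(O) = 8 (u(O) = -2*(4 - 1*8) = -2*(4 - 8) = -2*(-4) = 8)
1/u(-226) = 1/8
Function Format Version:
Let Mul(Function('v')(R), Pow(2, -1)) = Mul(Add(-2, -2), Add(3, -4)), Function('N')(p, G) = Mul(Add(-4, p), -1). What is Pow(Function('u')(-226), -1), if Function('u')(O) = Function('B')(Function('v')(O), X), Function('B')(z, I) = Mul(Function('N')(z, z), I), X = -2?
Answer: Rational(1, 8) ≈ 0.12500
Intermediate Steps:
Function('N')(p, G) = Add(4, Mul(-1, p))
Function('v')(R) = 8 (Function('v')(R) = Mul(2, Mul(Add(-2, -2), Add(3, -4))) = Mul(2, Mul(-4, -1)) = Mul(2, 4) = 8)
Function('B')(z, I) = Mul(I, Add(4, Mul(-1, z))) (Function('B')(z, I) = Mul(Add(4, Mul(-1, z)), I) = Mul(I, Add(4, Mul(-1, z))))
Function('u')(O) = 8 (Function('u')(O) = Mul(-2, Add(4, Mul(-1, 8))) = Mul(-2, Add(4, -8)) = Mul(-2, -4) = 8)
Pow(Function('u')(-226), -1) = Pow(8, -1) = Rational(1, 8)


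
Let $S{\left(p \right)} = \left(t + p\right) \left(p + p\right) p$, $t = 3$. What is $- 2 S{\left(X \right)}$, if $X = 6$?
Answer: $-1296$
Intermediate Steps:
$S{\left(p \right)} = 2 p^{2} \left(3 + p\right)$ ($S{\left(p \right)} = \left(3 + p\right) \left(p + p\right) p = \left(3 + p\right) 2 p p = \left(3 + p\right) 2 p^{2} = 2 p^{2} \left(3 + p\right)$)
$- 2 S{\left(X \right)} = - 2 \cdot 2 \cdot 6^{2} \left(3 + 6\right) = - 2 \cdot 2 \cdot 36 \cdot 9 = \left(-2\right) 648 = -1296$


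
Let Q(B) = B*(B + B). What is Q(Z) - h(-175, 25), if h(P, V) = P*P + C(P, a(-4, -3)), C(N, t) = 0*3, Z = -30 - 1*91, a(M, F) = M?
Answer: -1343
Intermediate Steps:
Z = -121 (Z = -30 - 91 = -121)
C(N, t) = 0
h(P, V) = P² (h(P, V) = P*P + 0 = P² + 0 = P²)
Q(B) = 2*B² (Q(B) = B*(2*B) = 2*B²)
Q(Z) - h(-175, 25) = 2*(-121)² - 1*(-175)² = 2*14641 - 1*30625 = 29282 - 30625 = -1343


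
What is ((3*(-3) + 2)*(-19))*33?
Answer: 4389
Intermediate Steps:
((3*(-3) + 2)*(-19))*33 = ((-9 + 2)*(-19))*33 = -7*(-19)*33 = 133*33 = 4389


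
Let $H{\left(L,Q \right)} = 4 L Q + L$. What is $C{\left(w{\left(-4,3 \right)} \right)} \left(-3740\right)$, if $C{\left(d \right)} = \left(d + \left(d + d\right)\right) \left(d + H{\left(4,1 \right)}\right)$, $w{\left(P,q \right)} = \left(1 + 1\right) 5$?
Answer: $-3366000$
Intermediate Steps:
$H{\left(L,Q \right)} = L + 4 L Q$ ($H{\left(L,Q \right)} = 4 L Q + L = L + 4 L Q$)
$w{\left(P,q \right)} = 10$ ($w{\left(P,q \right)} = 2 \cdot 5 = 10$)
$C{\left(d \right)} = 3 d \left(20 + d\right)$ ($C{\left(d \right)} = \left(d + \left(d + d\right)\right) \left(d + 4 \left(1 + 4 \cdot 1\right)\right) = \left(d + 2 d\right) \left(d + 4 \left(1 + 4\right)\right) = 3 d \left(d + 4 \cdot 5\right) = 3 d \left(d + 20\right) = 3 d \left(20 + d\right)$)
$C{\left(w{\left(-4,3 \right)} \right)} \left(-3740\right) = 3 \cdot 10 \left(20 + 10\right) \left(-3740\right) = 3 \cdot 10 \cdot 30 \left(-3740\right) = 900 \left(-3740\right) = -3366000$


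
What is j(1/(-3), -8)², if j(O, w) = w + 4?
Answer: 16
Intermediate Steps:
j(O, w) = 4 + w
j(1/(-3), -8)² = (4 - 8)² = (-4)² = 16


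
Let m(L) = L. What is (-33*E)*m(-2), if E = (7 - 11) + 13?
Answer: 594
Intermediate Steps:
E = 9 (E = -4 + 13 = 9)
(-33*E)*m(-2) = -33*9*(-2) = -297*(-2) = 594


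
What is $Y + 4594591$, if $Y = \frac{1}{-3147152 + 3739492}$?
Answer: $\frac{2721560032941}{592340} \approx 4.5946 \cdot 10^{6}$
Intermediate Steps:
$Y = \frac{1}{592340} \approx 1.6882 \cdot 10^{-6}$
$Y + 4594591 = \frac{1}{592340} + 4594591 = \frac{2721560032941}{592340}$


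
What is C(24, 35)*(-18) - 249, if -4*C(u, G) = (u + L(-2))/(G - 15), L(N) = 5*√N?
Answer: -1218/5 + 9*I*√2/8 ≈ -243.6 + 1.591*I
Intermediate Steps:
C(u, G) = -(u + 5*I*√2)/(4*(-15 + G)) (C(u, G) = -(u + 5*√(-2))/(4*(G - 15)) = -(u + 5*(I*√2))/(4*(-15 + G)) = -(u + 5*I*√2)/(4*(-15 + G)))
C(24, 35)*(-18) - 249 = ((-1*24 - 5*I*√2)/(4*(-15 + 35)))*(-18) - 249 = ((¼)*(-24 - 5*I*√2)/20)*(-18) - 249 = ((¼)*(1/20)*(-24 - 5*I*√2))*(-18) - 249 = (-3/10 - I*√2/16)*(-18) - 249 = (27/5 + 9*I*√2/8) - 249 = -1218/5 + 9*I*√2/8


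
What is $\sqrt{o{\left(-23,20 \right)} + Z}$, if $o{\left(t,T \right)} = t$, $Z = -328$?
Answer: $3 i \sqrt{39} \approx 18.735 i$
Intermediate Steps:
$\sqrt{o{\left(-23,20 \right)} + Z} = \sqrt{-23 - 328} = \sqrt{-351} = 3 i \sqrt{39}$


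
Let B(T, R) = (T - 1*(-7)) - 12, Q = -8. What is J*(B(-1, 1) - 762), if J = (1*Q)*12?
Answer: 73728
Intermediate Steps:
B(T, R) = -5 + T (B(T, R) = (T + 7) - 12 = (7 + T) - 12 = -5 + T)
J = -96 (J = (1*(-8))*12 = -8*12 = -96)
J*(B(-1, 1) - 762) = -96*((-5 - 1) - 762) = -96*(-6 - 762) = -96*(-768) = 73728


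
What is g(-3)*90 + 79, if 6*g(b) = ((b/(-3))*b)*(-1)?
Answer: 124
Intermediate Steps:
g(b) = b²/18 (g(b) = (((b/(-3))*b)*(-1))/6 = (((b*(-⅓))*b)*(-1))/6 = (((-b/3)*b)*(-1))/6 = (-b²/3*(-1))/6 = (b²/3)/6 = b²/18)
g(-3)*90 + 79 = ((1/18)*(-3)²)*90 + 79 = ((1/18)*9)*90 + 79 = (½)*90 + 79 = 45 + 79 = 124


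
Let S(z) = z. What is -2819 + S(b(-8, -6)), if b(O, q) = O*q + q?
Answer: -2777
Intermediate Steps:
b(O, q) = q + O*q
-2819 + S(b(-8, -6)) = -2819 - 6*(1 - 8) = -2819 - 6*(-7) = -2819 + 42 = -2777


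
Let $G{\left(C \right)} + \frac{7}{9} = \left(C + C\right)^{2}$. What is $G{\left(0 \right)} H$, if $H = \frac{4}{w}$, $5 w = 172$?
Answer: $- \frac{35}{387} \approx -0.090439$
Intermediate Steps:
$w = \frac{172}{5}$ ($w = \frac{1}{5} \cdot 172 = \frac{172}{5} \approx 34.4$)
$H = \frac{5}{43}$ ($H = \frac{4}{\frac{172}{5}} = 4 \cdot \frac{5}{172} = \frac{5}{43} \approx 0.11628$)
$G{\left(C \right)} = - \frac{7}{9} + 4 C^{2}$ ($G{\left(C \right)} = - \frac{7}{9} + \left(C + C\right)^{2} = - \frac{7}{9} + \left(2 C\right)^{2} = - \frac{7}{9} + 4 C^{2}$)
$G{\left(0 \right)} H = \left(- \frac{7}{9} + 4 \cdot 0^{2}\right) \frac{5}{43} = \left(- \frac{7}{9} + 4 \cdot 0\right) \frac{5}{43} = \left(- \frac{7}{9} + 0\right) \frac{5}{43} = \left(- \frac{7}{9}\right) \frac{5}{43} = - \frac{35}{387}$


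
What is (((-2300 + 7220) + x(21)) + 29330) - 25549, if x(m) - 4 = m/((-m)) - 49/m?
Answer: 26105/3 ≈ 8701.7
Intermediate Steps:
x(m) = 3 - 49/m (x(m) = 4 + (m/((-m)) - 49/m) = 4 + (m*(-1/m) - 49/m) = 4 + (-1 - 49/m) = 3 - 49/m)
(((-2300 + 7220) + x(21)) + 29330) - 25549 = (((-2300 + 7220) + (3 - 49/21)) + 29330) - 25549 = ((4920 + (3 - 49*1/21)) + 29330) - 25549 = ((4920 + (3 - 7/3)) + 29330) - 25549 = ((4920 + 2/3) + 29330) - 25549 = (14762/3 + 29330) - 25549 = 102752/3 - 25549 = 26105/3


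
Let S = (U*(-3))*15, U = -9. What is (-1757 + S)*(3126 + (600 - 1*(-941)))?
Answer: -6309784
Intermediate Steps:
S = 405 (S = -9*(-3)*15 = 27*15 = 405)
(-1757 + S)*(3126 + (600 - 1*(-941))) = (-1757 + 405)*(3126 + (600 - 1*(-941))) = -1352*(3126 + (600 + 941)) = -1352*(3126 + 1541) = -1352*4667 = -6309784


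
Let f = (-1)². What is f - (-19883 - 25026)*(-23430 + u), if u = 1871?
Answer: -968193130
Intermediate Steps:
f = 1
f - (-19883 - 25026)*(-23430 + u) = 1 - (-19883 - 25026)*(-23430 + 1871) = 1 - (-44909)*(-21559) = 1 - 1*968193131 = 1 - 968193131 = -968193130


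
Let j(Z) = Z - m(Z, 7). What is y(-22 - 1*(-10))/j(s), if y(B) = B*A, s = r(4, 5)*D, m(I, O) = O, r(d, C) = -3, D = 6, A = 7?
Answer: 84/25 ≈ 3.3600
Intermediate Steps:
s = -18 (s = -3*6 = -18)
y(B) = 7*B (y(B) = B*7 = 7*B)
j(Z) = -7 + Z (j(Z) = Z - 1*7 = Z - 7 = -7 + Z)
y(-22 - 1*(-10))/j(s) = (7*(-22 - 1*(-10)))/(-7 - 18) = (7*(-22 + 10))/(-25) = (7*(-12))*(-1/25) = -84*(-1/25) = 84/25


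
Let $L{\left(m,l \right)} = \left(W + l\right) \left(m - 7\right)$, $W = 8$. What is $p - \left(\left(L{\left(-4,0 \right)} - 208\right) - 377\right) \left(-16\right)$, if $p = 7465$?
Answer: $-3303$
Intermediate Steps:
$L{\left(m,l \right)} = \left(-7 + m\right) \left(8 + l\right)$ ($L{\left(m,l \right)} = \left(8 + l\right) \left(m - 7\right) = \left(8 + l\right) \left(-7 + m\right) = \left(-7 + m\right) \left(8 + l\right)$)
$p - \left(\left(L{\left(-4,0 \right)} - 208\right) - 377\right) \left(-16\right) = 7465 - \left(\left(\left(-56 - 0 + 8 \left(-4\right) + 0 \left(-4\right)\right) - 208\right) - 377\right) \left(-16\right) = 7465 - \left(\left(\left(-56 + 0 - 32 + 0\right) - 208\right) - 377\right) \left(-16\right) = 7465 - \left(\left(-88 - 208\right) - 377\right) \left(-16\right) = 7465 - \left(-296 - 377\right) \left(-16\right) = 7465 - \left(-673\right) \left(-16\right) = 7465 - 10768 = -3303$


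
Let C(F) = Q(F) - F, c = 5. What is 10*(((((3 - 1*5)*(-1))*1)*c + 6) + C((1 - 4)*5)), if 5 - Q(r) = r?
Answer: 510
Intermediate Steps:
Q(r) = 5 - r
C(F) = 5 - 2*F (C(F) = (5 - F) - F = 5 - 2*F)
10*(((((3 - 1*5)*(-1))*1)*c + 6) + C((1 - 4)*5)) = 10*(((((3 - 1*5)*(-1))*1)*5 + 6) + (5 - 2*(1 - 4)*5)) = 10*(((((3 - 5)*(-1))*1)*5 + 6) + (5 - (-6)*5)) = 10*(((-2*(-1)*1)*5 + 6) + (5 - 2*(-15))) = 10*(((2*1)*5 + 6) + (5 + 30)) = 10*((2*5 + 6) + 35) = 10*((10 + 6) + 35) = 10*(16 + 35) = 10*51 = 510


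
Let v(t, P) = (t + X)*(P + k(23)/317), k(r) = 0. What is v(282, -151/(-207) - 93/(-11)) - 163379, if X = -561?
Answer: -41983159/253 ≈ -1.6594e+5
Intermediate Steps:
v(t, P) = P*(-561 + t) (v(t, P) = (t - 561)*(P + 0/317) = (-561 + t)*(P + 0*(1/317)) = (-561 + t)*(P + 0) = (-561 + t)*P = P*(-561 + t))
v(282, -151/(-207) - 93/(-11)) - 163379 = (-151/(-207) - 93/(-11))*(-561 + 282) - 163379 = (-151*(-1/207) - 93*(-1/11))*(-279) - 163379 = (151/207 + 93/11)*(-279) - 163379 = (20912/2277)*(-279) - 163379 = -648272/253 - 163379 = -41983159/253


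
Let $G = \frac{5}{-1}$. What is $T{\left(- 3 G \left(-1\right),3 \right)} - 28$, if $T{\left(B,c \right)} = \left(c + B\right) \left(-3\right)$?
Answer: $8$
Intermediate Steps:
$G = -5$ ($G = 5 \left(-1\right) = -5$)
$T{\left(B,c \right)} = - 3 B - 3 c$ ($T{\left(B,c \right)} = \left(B + c\right) \left(-3\right) = - 3 B - 3 c$)
$T{\left(- 3 G \left(-1\right),3 \right)} - 28 = \left(- 3 \left(-3\right) \left(-5\right) \left(-1\right) - 9\right) - 28 = \left(- 3 \cdot 15 \left(-1\right) - 9\right) - 28 = \left(\left(-3\right) \left(-15\right) - 9\right) - 28 = \left(45 - 9\right) - 28 = 36 - 28 = 8$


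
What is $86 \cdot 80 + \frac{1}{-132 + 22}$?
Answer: $\frac{756799}{110} \approx 6880.0$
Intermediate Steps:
$86 \cdot 80 + \frac{1}{-132 + 22} = 6880 + \frac{1}{-110} = 6880 - \frac{1}{110} = \frac{756799}{110}$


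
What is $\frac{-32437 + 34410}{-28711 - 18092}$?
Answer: $- \frac{1973}{46803} \approx -0.042155$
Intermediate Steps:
$\frac{-32437 + 34410}{-28711 - 18092} = \frac{1973}{-46803} = 1973 \left(- \frac{1}{46803}\right) = - \frac{1973}{46803}$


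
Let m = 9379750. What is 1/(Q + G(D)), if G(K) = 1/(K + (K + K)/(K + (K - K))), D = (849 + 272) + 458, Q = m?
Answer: 1581/14829384751 ≈ 1.0661e-7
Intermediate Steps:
Q = 9379750
D = 1579 (D = 1121 + 458 = 1579)
G(K) = 1/(2 + K) (G(K) = 1/(K + (2*K)/(K + 0)) = 1/(K + (2*K)/K) = 1/(K + 2) = 1/(2 + K))
1/(Q + G(D)) = 1/(9379750 + 1/(2 + 1579)) = 1/(9379750 + 1/1581) = 1/(14829384751/1581) = 1581/14829384751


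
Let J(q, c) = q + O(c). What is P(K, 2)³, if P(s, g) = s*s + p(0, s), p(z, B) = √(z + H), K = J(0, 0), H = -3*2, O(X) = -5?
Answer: (25 + I*√6)³ ≈ 15175.0 + 4578.1*I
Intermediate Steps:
J(q, c) = -5 + q (J(q, c) = q - 5 = -5 + q)
H = -6
K = -5 (K = -5 + 0 = -5)
p(z, B) = √(-6 + z) (p(z, B) = √(z - 6) = √(-6 + z))
P(s, g) = s² + I*√6 (P(s, g) = s*s + √(-6 + 0) = s² + √(-6) = s² + I*√6)
P(K, 2)³ = ((-5)² + I*√6)³ = (25 + I*√6)³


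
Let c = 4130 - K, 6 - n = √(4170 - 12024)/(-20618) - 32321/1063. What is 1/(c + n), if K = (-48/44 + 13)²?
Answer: 4717365729660205342292/18985411097986989593470165 - 170550819013861*I*√7854/56956233293960968780410495 ≈ 0.00024847 - 2.6537e-10*I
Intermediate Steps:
K = 17161/121 (K = (-48*1/44 + 13)² = (-12/11 + 13)² = (131/11)² = 17161/121 ≈ 141.83)
n = 38699/1063 + I*√7854/20618 (n = 6 - (√(4170 - 12024)/(-20618) - 32321/1063) = 6 - (√(-7854)*(-1/20618) - 32321*1/1063) = 6 - ((I*√7854)*(-1/20618) - 32321/1063) = 6 - (-I*√7854/20618 - 32321/1063) = 6 - (-32321/1063 - I*√7854/20618) = 6 + (32321/1063 + I*√7854/20618) = 38699/1063 + I*√7854/20618 ≈ 36.405 + 0.0042983*I)
c = 482569/121 (c = 4130 - 1*17161/121 = 4130 - 17161/121 = 482569/121 ≈ 3988.2)
1/(c + n) = 1/(482569/121 + (38699/1063 + I*√7854/20618)) = 1/(517653426/128623 + I*√7854/20618)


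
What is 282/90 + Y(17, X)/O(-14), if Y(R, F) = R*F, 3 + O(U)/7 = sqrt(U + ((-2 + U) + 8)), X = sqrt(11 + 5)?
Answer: (-33*I + 329*sqrt(22))/(105*(sqrt(22) + 3*I)) ≈ 2.1932 - 1.4698*I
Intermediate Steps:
X = 4 (X = sqrt(16) = 4)
O(U) = -21 + 7*sqrt(6 + 2*U) (O(U) = -21 + 7*sqrt(U + ((-2 + U) + 8)) = -21 + 7*sqrt(U + (6 + U)) = -21 + 7*sqrt(6 + 2*U))
Y(R, F) = F*R
282/90 + Y(17, X)/O(-14) = 282/90 + (4*17)/(-21 + 7*sqrt(6 + 2*(-14))) = 282*(1/90) + 68/(-21 + 7*sqrt(6 - 28)) = 47/15 + 68/(-21 + 7*sqrt(-22)) = 47/15 + 68/(-21 + 7*(I*sqrt(22))) = 47/15 + 68/(-21 + 7*I*sqrt(22))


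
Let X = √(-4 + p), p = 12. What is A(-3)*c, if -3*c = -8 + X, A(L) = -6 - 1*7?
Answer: -104/3 + 26*√2/3 ≈ -22.410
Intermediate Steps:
A(L) = -13 (A(L) = -6 - 7 = -13)
X = 2*√2 (X = √(-4 + 12) = √8 = 2*√2 ≈ 2.8284)
c = 8/3 - 2*√2/3 (c = -(-8 + 2*√2)/3 = 8/3 - 2*√2/3 ≈ 1.7239)
A(-3)*c = -13*(8/3 - 2*√2/3) = -104/3 + 26*√2/3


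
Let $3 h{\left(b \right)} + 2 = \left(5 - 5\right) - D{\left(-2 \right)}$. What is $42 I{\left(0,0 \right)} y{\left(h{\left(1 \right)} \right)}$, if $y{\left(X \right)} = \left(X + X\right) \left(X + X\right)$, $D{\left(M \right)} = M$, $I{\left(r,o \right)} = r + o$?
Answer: $0$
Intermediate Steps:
$I{\left(r,o \right)} = o + r$
$h{\left(b \right)} = 0$ ($h{\left(b \right)} = - \frac{2}{3} + \frac{\left(5 - 5\right) - -2}{3} = - \frac{2}{3} + \frac{0 + 2}{3} = - \frac{2}{3} + \frac{1}{3} \cdot 2 = - \frac{2}{3} + \frac{2}{3} = 0$)
$y{\left(X \right)} = 4 X^{2}$ ($y{\left(X \right)} = 2 X 2 X = 4 X^{2}$)
$42 I{\left(0,0 \right)} y{\left(h{\left(1 \right)} \right)} = 42 \left(0 + 0\right) 4 \cdot 0^{2} = 42 \cdot 0 \cdot 4 \cdot 0 = 0 \cdot 0 = 0$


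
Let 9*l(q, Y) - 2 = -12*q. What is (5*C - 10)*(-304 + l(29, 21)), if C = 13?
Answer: -169510/9 ≈ -18834.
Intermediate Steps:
l(q, Y) = 2/9 - 4*q/3 (l(q, Y) = 2/9 + (-12*q)/9 = 2/9 - 4*q/3)
(5*C - 10)*(-304 + l(29, 21)) = (5*13 - 10)*(-304 + (2/9 - 4/3*29)) = (65 - 10)*(-304 + (2/9 - 116/3)) = 55*(-304 - 346/9) = 55*(-3082/9) = -169510/9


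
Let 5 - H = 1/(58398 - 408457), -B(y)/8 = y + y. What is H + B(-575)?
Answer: 3222293096/350059 ≈ 9205.0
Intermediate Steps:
B(y) = -16*y (B(y) = -8*(y + y) = -16*y)
H = 1750296/350059 (H = 5 - 1/(58398 - 408457) = 5 - 1/(-350059) = 5 - 1*(-1/350059) = 5 + 1/350059 = 1750296/350059 ≈ 5.0000)
H + B(-575) = 1750296/350059 - 16*(-575) = 1750296/350059 + 9200 = 3222293096/350059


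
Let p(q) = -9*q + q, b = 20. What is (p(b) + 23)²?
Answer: 18769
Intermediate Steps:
p(q) = -8*q
(p(b) + 23)² = (-8*20 + 23)² = (-160 + 23)² = (-137)² = 18769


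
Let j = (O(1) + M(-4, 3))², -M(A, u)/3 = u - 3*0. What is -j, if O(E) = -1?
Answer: -100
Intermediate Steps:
M(A, u) = -3*u (M(A, u) = -3*(u - 3*0) = -3*(u + 0) = -3*u)
j = 100 (j = (-1 - 3*3)² = (-1 - 9)² = (-10)² = 100)
-j = -1*100 = -100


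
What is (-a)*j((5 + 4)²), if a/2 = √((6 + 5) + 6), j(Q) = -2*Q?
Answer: 324*√17 ≈ 1335.9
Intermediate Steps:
a = 2*√17 (a = 2*√((6 + 5) + 6) = 2*√(11 + 6) = 2*√17 ≈ 8.2462)
(-a)*j((5 + 4)²) = (-2*√17)*(-2*(5 + 4)²) = (-2*√17)*(-2*9²) = (-2*√17)*(-2*81) = -2*√17*(-162) = 324*√17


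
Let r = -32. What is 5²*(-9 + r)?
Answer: -1025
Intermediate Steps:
5²*(-9 + r) = 5²*(-9 - 32) = 25*(-41) = -1025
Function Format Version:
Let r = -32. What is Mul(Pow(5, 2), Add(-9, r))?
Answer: -1025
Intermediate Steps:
Mul(Pow(5, 2), Add(-9, r)) = Mul(Pow(5, 2), Add(-9, -32)) = Mul(25, -41) = -1025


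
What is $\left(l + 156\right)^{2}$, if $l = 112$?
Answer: $71824$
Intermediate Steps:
$\left(l + 156\right)^{2} = \left(112 + 156\right)^{2} = 268^{2} = 71824$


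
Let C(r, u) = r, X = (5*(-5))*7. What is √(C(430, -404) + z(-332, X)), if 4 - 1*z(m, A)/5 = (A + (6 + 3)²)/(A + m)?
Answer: 4*√42690/39 ≈ 21.191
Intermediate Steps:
X = -175 (X = -25*7 = -175)
z(m, A) = 20 - 5*(81 + A)/(A + m) (z(m, A) = 20 - 5*(A + (6 + 3)²)/(A + m) = 20 - 5*(A + 9²)/(A + m) = 20 - 5*(A + 81)/(A + m) = 20 - 5*(81 + A)/(A + m))
√(C(430, -404) + z(-332, X)) = √(430 + 5*(-81 + 3*(-175) + 4*(-332))/(-175 - 332)) = √(430 + 5*(-81 - 525 - 1328)/(-507)) = √(430 + 5*(-1/507)*(-1934)) = √(430 + 9670/507) = √(227680/507) = 4*√42690/39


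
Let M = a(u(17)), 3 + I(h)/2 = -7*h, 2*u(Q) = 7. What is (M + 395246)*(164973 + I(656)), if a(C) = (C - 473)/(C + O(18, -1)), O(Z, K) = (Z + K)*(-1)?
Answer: 554202228641/9 ≈ 6.1578e+10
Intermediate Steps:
u(Q) = 7/2 (u(Q) = (1/2)*7 = 7/2)
I(h) = -6 - 14*h (I(h) = -6 + 2*(-7*h) = -6 - 14*h)
O(Z, K) = -K - Z (O(Z, K) = (K + Z)*(-1) = -K - Z)
a(C) = (-473 + C)/(-17 + C) (a(C) = (C - 473)/(C + (-1*(-1) - 1*18)) = (-473 + C)/(C + (1 - 18)) = (-473 + C)/(C - 17) = (-473 + C)/(-17 + C))
M = 313/9 (M = (-473 + 7/2)/(-17 + 7/2) = -939/2/(-27/2) = -2/27*(-939/2) = 313/9 ≈ 34.778)
(M + 395246)*(164973 + I(656)) = (313/9 + 395246)*(164973 + (-6 - 14*656)) = 3557527*(164973 + (-6 - 9184))/9 = 3557527*(164973 - 9190)/9 = (3557527/9)*155783 = 554202228641/9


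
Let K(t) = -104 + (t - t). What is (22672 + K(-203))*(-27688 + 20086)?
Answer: -171561936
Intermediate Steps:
K(t) = -104 (K(t) = -104 + 0 = -104)
(22672 + K(-203))*(-27688 + 20086) = (22672 - 104)*(-27688 + 20086) = 22568*(-7602) = -171561936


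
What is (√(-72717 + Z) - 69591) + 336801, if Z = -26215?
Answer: 267210 + 2*I*√24733 ≈ 2.6721e+5 + 314.53*I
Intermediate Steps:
(√(-72717 + Z) - 69591) + 336801 = (√(-72717 - 26215) - 69591) + 336801 = (√(-98932) - 69591) + 336801 = (2*I*√24733 - 69591) + 336801 = (-69591 + 2*I*√24733) + 336801 = 267210 + 2*I*√24733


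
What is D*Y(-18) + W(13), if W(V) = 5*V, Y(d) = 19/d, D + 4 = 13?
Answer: 111/2 ≈ 55.500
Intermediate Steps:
D = 9 (D = -4 + 13 = 9)
D*Y(-18) + W(13) = 9*(19/(-18)) + 5*13 = 9*(19*(-1/18)) + 65 = 9*(-19/18) + 65 = -19/2 + 65 = 111/2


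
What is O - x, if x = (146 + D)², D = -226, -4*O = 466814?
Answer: -246207/2 ≈ -1.2310e+5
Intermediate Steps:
O = -233407/2 (O = -¼*466814 = -233407/2 ≈ -1.1670e+5)
x = 6400 (x = (146 - 226)² = (-80)² = 6400)
O - x = -233407/2 - 1*6400 = -233407/2 - 6400 = -246207/2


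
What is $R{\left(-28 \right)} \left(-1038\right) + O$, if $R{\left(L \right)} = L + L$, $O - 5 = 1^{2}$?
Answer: $58134$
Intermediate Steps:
$O = 6$ ($O = 5 + 1^{2} = 5 + 1 = 6$)
$R{\left(L \right)} = 2 L$
$R{\left(-28 \right)} \left(-1038\right) + O = 2 \left(-28\right) \left(-1038\right) + 6 = \left(-56\right) \left(-1038\right) + 6 = 58128 + 6 = 58134$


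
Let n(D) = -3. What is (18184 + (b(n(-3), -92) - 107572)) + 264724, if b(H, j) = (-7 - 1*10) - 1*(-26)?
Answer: 175345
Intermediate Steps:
b(H, j) = 9 (b(H, j) = (-7 - 10) + 26 = -17 + 26 = 9)
(18184 + (b(n(-3), -92) - 107572)) + 264724 = (18184 + (9 - 107572)) + 264724 = (18184 - 107563) + 264724 = -89379 + 264724 = 175345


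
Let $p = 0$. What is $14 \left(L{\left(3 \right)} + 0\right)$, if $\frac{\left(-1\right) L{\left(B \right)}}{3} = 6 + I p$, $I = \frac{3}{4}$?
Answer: $-252$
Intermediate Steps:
$I = \frac{3}{4}$ ($I = 3 \cdot \frac{1}{4} = \frac{3}{4} \approx 0.75$)
$L{\left(B \right)} = -18$ ($L{\left(B \right)} = - 3 \left(6 + \frac{3}{4} \cdot 0\right) = - 3 \left(6 + 0\right) = \left(-3\right) 6 = -18$)
$14 \left(L{\left(3 \right)} + 0\right) = 14 \left(-18 + 0\right) = 14 \left(-18\right) = -252$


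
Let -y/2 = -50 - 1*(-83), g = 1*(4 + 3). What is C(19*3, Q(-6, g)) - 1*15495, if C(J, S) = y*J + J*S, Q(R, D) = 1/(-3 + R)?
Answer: -57790/3 ≈ -19263.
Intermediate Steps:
g = 7 (g = 1*7 = 7)
y = -66 (y = -2*(-50 - 1*(-83)) = -2*(-50 + 83) = -2*33 = -66)
C(J, S) = -66*J + J*S
C(19*3, Q(-6, g)) - 1*15495 = (19*3)*(-66 + 1/(-3 - 6)) - 1*15495 = 57*(-66 + 1/(-9)) - 15495 = 57*(-66 - ⅑) - 15495 = 57*(-595/9) - 15495 = -11305/3 - 15495 = -57790/3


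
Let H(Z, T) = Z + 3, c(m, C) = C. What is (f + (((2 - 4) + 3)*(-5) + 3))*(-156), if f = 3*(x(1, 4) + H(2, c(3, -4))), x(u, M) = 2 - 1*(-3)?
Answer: -4368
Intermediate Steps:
x(u, M) = 5 (x(u, M) = 2 + 3 = 5)
H(Z, T) = 3 + Z
f = 30 (f = 3*(5 + (3 + 2)) = 3*(5 + 5) = 3*10 = 30)
(f + (((2 - 4) + 3)*(-5) + 3))*(-156) = (30 + (((2 - 4) + 3)*(-5) + 3))*(-156) = (30 + ((-2 + 3)*(-5) + 3))*(-156) = (30 + (1*(-5) + 3))*(-156) = (30 + (-5 + 3))*(-156) = (30 - 2)*(-156) = 28*(-156) = -4368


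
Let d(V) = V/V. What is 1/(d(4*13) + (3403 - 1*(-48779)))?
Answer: 1/52183 ≈ 1.9163e-5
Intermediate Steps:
d(V) = 1
1/(d(4*13) + (3403 - 1*(-48779))) = 1/(1 + (3403 - 1*(-48779))) = 1/(1 + (3403 + 48779)) = 1/(1 + 52182) = 1/52183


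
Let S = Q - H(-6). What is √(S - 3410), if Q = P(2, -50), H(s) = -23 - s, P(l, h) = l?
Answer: I*√3391 ≈ 58.232*I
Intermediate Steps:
Q = 2
S = 19 (S = 2 - (-23 - 1*(-6)) = 2 - (-23 + 6) = 2 - 1*(-17) = 2 + 17 = 19)
√(S - 3410) = √(19 - 3410) = √(-3391) = I*√3391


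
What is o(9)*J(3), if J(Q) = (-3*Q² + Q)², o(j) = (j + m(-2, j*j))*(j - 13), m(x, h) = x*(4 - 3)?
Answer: -16128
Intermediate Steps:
m(x, h) = x (m(x, h) = x*1 = x)
o(j) = (-13 + j)*(-2 + j) (o(j) = (j - 2)*(j - 13) = (-2 + j)*(-13 + j) = (-13 + j)*(-2 + j))
J(Q) = (Q - 3*Q²)²
o(9)*J(3) = (26 + 9² - 15*9)*(3²*(-1 + 3*3)²) = (26 + 81 - 135)*(9*(-1 + 9)²) = -252*8² = -252*64 = -28*576 = -16128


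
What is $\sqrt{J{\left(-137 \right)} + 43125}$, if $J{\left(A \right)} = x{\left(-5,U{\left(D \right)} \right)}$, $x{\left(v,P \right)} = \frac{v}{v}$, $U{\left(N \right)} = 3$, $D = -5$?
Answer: $\sqrt{43126} \approx 207.67$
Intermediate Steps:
$x{\left(v,P \right)} = 1$
$J{\left(A \right)} = 1$
$\sqrt{J{\left(-137 \right)} + 43125} = \sqrt{1 + 43125} = \sqrt{43126}$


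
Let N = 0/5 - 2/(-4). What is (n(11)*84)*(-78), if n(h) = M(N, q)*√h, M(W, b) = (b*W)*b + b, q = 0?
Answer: 0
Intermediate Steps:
N = ½ (N = 0*(⅕) - 2*(-¼) = 0 + ½ = ½ ≈ 0.50000)
M(W, b) = b + W*b² (M(W, b) = (W*b)*b + b = W*b² + b = b + W*b²)
n(h) = 0 (n(h) = (0*(1 + (½)*0))*√h = (0*(1 + 0))*√h = (0*1)*√h = 0*√h = 0)
(n(11)*84)*(-78) = (0*84)*(-78) = 0*(-78) = 0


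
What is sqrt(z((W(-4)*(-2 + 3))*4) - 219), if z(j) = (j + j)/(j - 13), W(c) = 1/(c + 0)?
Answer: 2*I*sqrt(2681)/7 ≈ 14.794*I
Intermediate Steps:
W(c) = 1/c
z(j) = 2*j/(-13 + j) (z(j) = (2*j)/(-13 + j) = 2*j/(-13 + j))
sqrt(z((W(-4)*(-2 + 3))*4) - 219) = sqrt(2*(((-2 + 3)/(-4))*4)/(-13 + ((-2 + 3)/(-4))*4) - 219) = sqrt(2*(-1/4*1*4)/(-13 - 1/4*1*4) - 219) = sqrt(2*(-1/4*4)/(-13 - 1/4*4) - 219) = sqrt(2*(-1)/(-13 - 1) - 219) = sqrt(2*(-1)/(-14) - 219) = sqrt(2*(-1)*(-1/14) - 219) = sqrt(1/7 - 219) = sqrt(-1532/7) = 2*I*sqrt(2681)/7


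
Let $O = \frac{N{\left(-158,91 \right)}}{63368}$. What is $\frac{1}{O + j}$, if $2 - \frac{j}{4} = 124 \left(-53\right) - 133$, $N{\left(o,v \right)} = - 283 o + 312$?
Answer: $\frac{31684}{850040865} \approx 3.7274 \cdot 10^{-5}$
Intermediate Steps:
$N{\left(o,v \right)} = 312 - 283 o$
$O = \frac{22513}{31684}$ ($O = \frac{312 - -44714}{63368} = \left(312 + 44714\right) \frac{1}{63368} = 45026 \cdot \frac{1}{63368} = \frac{22513}{31684} \approx 0.71055$)
$j = 26828$ ($j = 8 - 4 \left(124 \left(-53\right) - 133\right) = 8 - 4 \left(-6572 - 133\right) = 8 - -26820 = 8 + 26820 = 26828$)
$\frac{1}{O + j} = \frac{1}{\frac{22513}{31684} + 26828} = \frac{1}{\frac{850040865}{31684}} = \frac{31684}{850040865}$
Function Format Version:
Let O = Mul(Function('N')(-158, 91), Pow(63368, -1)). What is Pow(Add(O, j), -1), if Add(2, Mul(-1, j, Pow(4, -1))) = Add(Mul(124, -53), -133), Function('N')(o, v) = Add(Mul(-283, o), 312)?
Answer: Rational(31684, 850040865) ≈ 3.7274e-5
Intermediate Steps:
Function('N')(o, v) = Add(312, Mul(-283, o))
O = Rational(22513, 31684) (O = Mul(Add(312, Mul(-283, -158)), Pow(63368, -1)) = Mul(Add(312, 44714), Rational(1, 63368)) = Mul(45026, Rational(1, 63368)) = Rational(22513, 31684) ≈ 0.71055)
j = 26828 (j = Add(8, Mul(-4, Add(Mul(124, -53), -133))) = Add(8, Mul(-4, Add(-6572, -133))) = Add(8, Mul(-4, -6705)) = Add(8, 26820) = 26828)
Pow(Add(O, j), -1) = Pow(Add(Rational(22513, 31684), 26828), -1) = Pow(Rational(850040865, 31684), -1) = Rational(31684, 850040865)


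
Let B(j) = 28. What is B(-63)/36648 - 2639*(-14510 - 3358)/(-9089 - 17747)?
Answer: -108005392943/61467858 ≈ -1757.1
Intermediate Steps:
B(-63)/36648 - 2639*(-14510 - 3358)/(-9089 - 17747) = 28/36648 - 2639*(-14510 - 3358)/(-9089 - 17747) = 28*(1/36648) - 2639/((-26836/(-17868))) = 7/9162 - 2639/((-26836*(-1/17868))) = 7/9162 - 2639/6709/4467 = 7/9162 - 2639*4467/6709 = 7/9162 - 11788413/6709 = -108005392943/61467858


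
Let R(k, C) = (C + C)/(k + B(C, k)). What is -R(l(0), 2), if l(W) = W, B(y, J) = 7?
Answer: -4/7 ≈ -0.57143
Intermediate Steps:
R(k, C) = 2*C/(7 + k) (R(k, C) = (C + C)/(k + 7) = (2*C)/(7 + k) = 2*C/(7 + k))
-R(l(0), 2) = -2*2/(7 + 0) = -2*2/7 = -1*4/7 = -4/7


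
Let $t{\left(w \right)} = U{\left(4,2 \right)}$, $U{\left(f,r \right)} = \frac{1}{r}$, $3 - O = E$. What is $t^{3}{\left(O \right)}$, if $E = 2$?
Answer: $\frac{1}{8} \approx 0.125$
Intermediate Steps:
$O = 1$ ($O = 3 - 2 = 1$)
$t{\left(w \right)} = \frac{1}{2}$
$t^{3}{\left(O \right)} = \left(\frac{1}{2}\right)^{3} = \frac{1}{8}$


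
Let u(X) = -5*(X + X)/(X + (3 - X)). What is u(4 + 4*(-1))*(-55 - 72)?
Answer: 0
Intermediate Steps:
u(X) = -10*X/3 (u(X) = -5*2*X/3 = -10*X/3)
u(4 + 4*(-1))*(-55 - 72) = (-10*(4 + 4*(-1))/3)*(-55 - 72) = -10*(4 - 4)/3*(-127) = -10/3*0*(-127) = 0*(-127) = 0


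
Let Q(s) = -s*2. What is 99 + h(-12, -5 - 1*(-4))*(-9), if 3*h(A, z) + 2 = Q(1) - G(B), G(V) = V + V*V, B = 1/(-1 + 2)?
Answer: 117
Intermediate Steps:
Q(s) = -2*s
B = 1 (B = 1/1 = 1)
G(V) = V + V²
h(A, z) = -2 (h(A, z) = -⅔ + (-2*1 - (1 + 1))/3 = -⅔ + (-2 - 2)/3 = -⅔ + (⅓)*(-4) = -⅔ - 4/3 = -2)
99 + h(-12, -5 - 1*(-4))*(-9) = 99 - 2*(-9) = 99 + 18 = 117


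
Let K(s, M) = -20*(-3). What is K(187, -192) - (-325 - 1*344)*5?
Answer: 3405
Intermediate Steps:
K(s, M) = 60
K(187, -192) - (-325 - 1*344)*5 = 60 - (-325 - 1*344)*5 = 60 - (-325 - 344)*5 = 60 - (-669)*5 = 60 - 1*(-3345) = 60 + 3345 = 3405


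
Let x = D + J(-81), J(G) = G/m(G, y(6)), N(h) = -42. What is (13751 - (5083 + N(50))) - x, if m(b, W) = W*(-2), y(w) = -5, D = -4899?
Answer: 136171/10 ≈ 13617.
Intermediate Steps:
m(b, W) = -2*W
J(G) = G/10 (J(G) = G/((-2*(-5))) = G/10)
x = -49071/10 (x = -4899 + (1/10)*(-81) = -4899 - 81/10 = -49071/10 ≈ -4907.1)
(13751 - (5083 + N(50))) - x = (13751 - (5083 - 42)) - 1*(-49071/10) = (13751 - 1*5041) + 49071/10 = (13751 - 5041) + 49071/10 = 8710 + 49071/10 = 136171/10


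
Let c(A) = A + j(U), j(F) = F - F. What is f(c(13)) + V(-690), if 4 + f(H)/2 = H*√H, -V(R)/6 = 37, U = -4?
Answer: -230 + 26*√13 ≈ -136.26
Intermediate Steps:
V(R) = -222 (V(R) = -6*37 = -222)
j(F) = 0
c(A) = A (c(A) = A + 0 = A)
f(H) = -8 + 2*H^(3/2) (f(H) = -8 + 2*(H*√H) = -8 + 2*H^(3/2))
f(c(13)) + V(-690) = (-8 + 2*13^(3/2)) - 222 = (-8 + 2*(13*√13)) - 222 = (-8 + 26*√13) - 222 = -230 + 26*√13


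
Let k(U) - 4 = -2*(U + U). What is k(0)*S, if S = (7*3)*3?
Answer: 252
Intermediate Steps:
k(U) = 4 - 4*U (k(U) = 4 - 2*(U + U) = 4 - 4*U)
S = 63 (S = 21*3 = 63)
k(0)*S = (4 - 4*0)*63 = (4 + 0)*63 = 4*63 = 252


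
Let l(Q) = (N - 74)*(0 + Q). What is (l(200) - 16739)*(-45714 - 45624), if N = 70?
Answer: 1601977182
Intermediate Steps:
l(Q) = -4*Q (l(Q) = (70 - 74)*(0 + Q) = -4*Q)
(l(200) - 16739)*(-45714 - 45624) = (-4*200 - 16739)*(-45714 - 45624) = (-800 - 16739)*(-91338) = -17539*(-91338) = 1601977182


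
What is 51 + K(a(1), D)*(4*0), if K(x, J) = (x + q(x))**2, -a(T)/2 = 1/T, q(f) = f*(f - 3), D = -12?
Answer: 51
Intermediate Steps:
q(f) = f*(-3 + f)
a(T) = -2/T
K(x, J) = (x + x*(-3 + x))**2
51 + K(a(1), D)*(4*0) = 51 + ((-2/1)**2*(-2 - 2/1)**2)*(4*0) = 51 + ((-2*1)**2*(-2 - 2*1)**2)*0 = 51 + ((-2)**2*(-2 - 2)**2)*0 = 51 + (4*(-4)**2)*0 = 51 + (4*16)*0 = 51 + 64*0 = 51 + 0 = 51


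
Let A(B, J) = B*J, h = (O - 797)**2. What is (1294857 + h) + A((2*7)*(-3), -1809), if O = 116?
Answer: 1834596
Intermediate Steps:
h = 463761 (h = (116 - 797)**2 = (-681)**2 = 463761)
(1294857 + h) + A((2*7)*(-3), -1809) = (1294857 + 463761) + ((2*7)*(-3))*(-1809) = 1758618 + (14*(-3))*(-1809) = 1758618 - 42*(-1809) = 1758618 + 75978 = 1834596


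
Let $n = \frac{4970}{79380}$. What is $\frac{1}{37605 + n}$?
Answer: $\frac{1134}{42644141} \approx 2.6592 \cdot 10^{-5}$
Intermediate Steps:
$n = \frac{71}{1134}$ ($n = 4970 \cdot \frac{1}{79380} = \frac{71}{1134} \approx 0.06261$)
$\frac{1}{37605 + n} = \frac{1}{37605 + \frac{71}{1134}} = \frac{1}{\frac{42644141}{1134}} = \frac{1134}{42644141}$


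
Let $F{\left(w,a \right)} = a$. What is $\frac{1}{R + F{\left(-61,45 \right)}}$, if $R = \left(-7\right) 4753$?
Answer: $- \frac{1}{33226} \approx -3.0097 \cdot 10^{-5}$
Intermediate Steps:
$R = -33271$
$\frac{1}{R + F{\left(-61,45 \right)}} = \frac{1}{-33271 + 45} = \frac{1}{-33226} = - \frac{1}{33226}$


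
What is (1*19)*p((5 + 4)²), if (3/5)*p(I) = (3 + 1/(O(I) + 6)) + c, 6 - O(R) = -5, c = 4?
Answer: 3800/17 ≈ 223.53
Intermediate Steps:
O(R) = 11 (O(R) = 6 - 1*(-5) = 6 + 5 = 11)
p(I) = 200/17 (p(I) = 5*((3 + 1/(11 + 6)) + 4)/3 = 5*((3 + 1/17) + 4)/3 = 5*(52/17 + 4)/3 = (5/3)*(120/17) = 200/17)
(1*19)*p((5 + 4)²) = (1*19)*(200/17) = 19*(200/17) = 3800/17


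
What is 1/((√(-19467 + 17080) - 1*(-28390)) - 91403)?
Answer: -63013/3970640556 - I*√2387/3970640556 ≈ -1.587e-5 - 1.2305e-8*I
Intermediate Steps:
1/((√(-19467 + 17080) - 1*(-28390)) - 91403) = 1/((√(-2387) + 28390) - 91403) = 1/((I*√2387 + 28390) - 91403) = 1/((28390 + I*√2387) - 91403) = 1/(-63013 + I*√2387)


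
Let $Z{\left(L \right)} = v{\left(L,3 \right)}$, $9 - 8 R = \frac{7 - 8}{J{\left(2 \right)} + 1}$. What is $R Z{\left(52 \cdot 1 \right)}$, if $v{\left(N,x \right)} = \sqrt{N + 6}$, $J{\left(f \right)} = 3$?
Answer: $\frac{37 \sqrt{58}}{32} \approx 8.8057$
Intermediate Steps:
$v{\left(N,x \right)} = \sqrt{6 + N}$
$R = \frac{37}{32}$ ($R = \frac{9}{8} - \frac{\left(7 - 8\right) \frac{1}{3 + 1}}{8} = \frac{9}{8} - \frac{\left(-1\right) \frac{1}{4}}{8} = \frac{9}{8} - - \frac{1}{32} = \frac{9}{8} + \frac{1}{32} = \frac{37}{32} \approx 1.1563$)
$Z{\left(L \right)} = \sqrt{6 + L}$
$R Z{\left(52 \cdot 1 \right)} = \frac{37 \sqrt{6 + 52 \cdot 1}}{32} = \frac{37 \sqrt{6 + 52}}{32} = \frac{37 \sqrt{58}}{32}$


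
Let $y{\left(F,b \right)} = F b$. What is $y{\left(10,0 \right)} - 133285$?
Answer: $-133285$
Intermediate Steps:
$y{\left(10,0 \right)} - 133285 = 10 \cdot 0 - 133285 = 0 - 133285 = -133285$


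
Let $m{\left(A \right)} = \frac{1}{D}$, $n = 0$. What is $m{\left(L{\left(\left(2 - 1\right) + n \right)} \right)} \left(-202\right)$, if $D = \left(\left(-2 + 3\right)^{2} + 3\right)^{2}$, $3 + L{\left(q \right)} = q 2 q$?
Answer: $- \frac{101}{8} \approx -12.625$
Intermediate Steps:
$L{\left(q \right)} = -3 + 2 q^{2}$ ($L{\left(q \right)} = -3 + q 2 q = -3 + 2 q q = -3 + 2 q^{2}$)
$D = 16$ ($D = \left(1^{2} + 3\right)^{2} = \left(1 + 3\right)^{2} = 4^{2} = 16$)
$m{\left(A \right)} = \frac{1}{16}$
$m{\left(L{\left(\left(2 - 1\right) + n \right)} \right)} \left(-202\right) = \frac{1}{16} \left(-202\right) = - \frac{101}{8}$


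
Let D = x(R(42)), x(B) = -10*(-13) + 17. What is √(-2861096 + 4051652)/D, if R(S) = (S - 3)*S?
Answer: 2*√33071/49 ≈ 7.4226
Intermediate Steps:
R(S) = S*(-3 + S) (R(S) = (-3 + S)*S = S*(-3 + S))
x(B) = 147 (x(B) = 130 + 17 = 147)
D = 147
√(-2861096 + 4051652)/D = √(-2861096 + 4051652)/147 = √1190556*(1/147) = (6*√33071)*(1/147) = 2*√33071/49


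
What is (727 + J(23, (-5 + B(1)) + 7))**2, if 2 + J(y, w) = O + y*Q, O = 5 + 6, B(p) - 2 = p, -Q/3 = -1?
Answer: 648025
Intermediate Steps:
Q = 3 (Q = -3*(-1) = 3)
B(p) = 2 + p
O = 11
J(y, w) = 9 + 3*y (J(y, w) = -2 + (11 + y*3) = -2 + (11 + 3*y) = 9 + 3*y)
(727 + J(23, (-5 + B(1)) + 7))**2 = (727 + (9 + 3*23))**2 = (727 + (9 + 69))**2 = (727 + 78)**2 = 805**2 = 648025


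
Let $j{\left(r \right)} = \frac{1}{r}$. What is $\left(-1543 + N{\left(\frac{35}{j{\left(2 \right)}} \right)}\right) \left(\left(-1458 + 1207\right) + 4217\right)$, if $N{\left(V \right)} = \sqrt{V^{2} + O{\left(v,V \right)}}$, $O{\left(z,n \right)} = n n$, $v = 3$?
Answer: $-6119538 + 277620 \sqrt{2} \approx -5.7269 \cdot 10^{6}$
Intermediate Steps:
$O{\left(z,n \right)} = n^{2}$
$N{\left(V \right)} = \sqrt{2} \sqrt{V^{2}}$ ($N{\left(V \right)} = \sqrt{V^{2} + V^{2}} = \sqrt{2 V^{2}} = \sqrt{2} \sqrt{V^{2}}$)
$\left(-1543 + N{\left(\frac{35}{j{\left(2 \right)}} \right)}\right) \left(\left(-1458 + 1207\right) + 4217\right) = \left(-1543 + \sqrt{2} \sqrt{\left(\frac{35}{\frac{1}{2}}\right)^{2}}\right) \left(\left(-1458 + 1207\right) + 4217\right) = \left(-1543 + \sqrt{2} \sqrt{\left(35 \frac{1}{\frac{1}{2}}\right)^{2}}\right) \left(-251 + 4217\right) = \left(-1543 + \sqrt{2} \sqrt{\left(35 \cdot 2\right)^{2}}\right) 3966 = \left(-1543 + \sqrt{2} \sqrt{70^{2}}\right) 3966 = \left(-1543 + \sqrt{2} \sqrt{4900}\right) 3966 = \left(-1543 + \sqrt{2} \cdot 70\right) 3966 = \left(-1543 + 70 \sqrt{2}\right) 3966 = -6119538 + 277620 \sqrt{2}$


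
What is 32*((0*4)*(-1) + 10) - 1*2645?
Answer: -2325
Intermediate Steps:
32*((0*4)*(-1) + 10) - 1*2645 = 32*(0*(-1) + 10) - 2645 = 32*(0 + 10) - 2645 = 32*10 - 2645 = 320 - 2645 = -2325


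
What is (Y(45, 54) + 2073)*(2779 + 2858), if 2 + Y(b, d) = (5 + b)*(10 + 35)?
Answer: 24357477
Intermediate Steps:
Y(b, d) = 223 + 45*b (Y(b, d) = -2 + (5 + b)*(10 + 35) = -2 + (5 + b)*45 = -2 + (225 + 45*b) = 223 + 45*b)
(Y(45, 54) + 2073)*(2779 + 2858) = ((223 + 45*45) + 2073)*(2779 + 2858) = ((223 + 2025) + 2073)*5637 = (2248 + 2073)*5637 = 4321*5637 = 24357477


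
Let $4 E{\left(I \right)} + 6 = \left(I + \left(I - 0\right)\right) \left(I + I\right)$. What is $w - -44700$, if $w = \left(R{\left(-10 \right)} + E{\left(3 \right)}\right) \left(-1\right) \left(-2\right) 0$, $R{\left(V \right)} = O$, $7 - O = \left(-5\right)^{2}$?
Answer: $44700$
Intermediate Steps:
$O = -18$ ($O = 7 - \left(-5\right)^{2} = 7 - 25 = -18$)
$E{\left(I \right)} = - \frac{3}{2} + I^{2}$ ($E{\left(I \right)} = - \frac{3}{2} + \frac{\left(I + \left(I - 0\right)\right) \left(I + I\right)}{4} = - \frac{3}{2} + \frac{\left(I + \left(I + 0\right)\right) 2 I}{4} = - \frac{3}{2} + \frac{\left(I + I\right) 2 I}{4} = - \frac{3}{2} + \frac{2 I 2 I}{4} = - \frac{3}{2} + \frac{4 I^{2}}{4} = - \frac{3}{2} + I^{2}$)
$R{\left(V \right)} = -18$
$w = 0$ ($w = \left(-18 - \left(\frac{3}{2} - 3^{2}\right)\right) \left(-1\right) \left(-2\right) 0 = \left(-18 + \left(- \frac{3}{2} + 9\right)\right) 2 \cdot 0 = \left(-18 + \frac{15}{2}\right) 0 = \left(- \frac{21}{2}\right) 0 = 0$)
$w - -44700 = 0 - -44700 = 0 + 44700 = 44700$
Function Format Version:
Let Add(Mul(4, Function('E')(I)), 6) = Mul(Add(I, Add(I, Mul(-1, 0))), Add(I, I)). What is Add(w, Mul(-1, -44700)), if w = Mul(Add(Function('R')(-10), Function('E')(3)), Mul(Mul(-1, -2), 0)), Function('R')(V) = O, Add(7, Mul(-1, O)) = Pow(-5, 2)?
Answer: 44700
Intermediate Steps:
O = -18 (O = Add(7, Mul(-1, Pow(-5, 2))) = Add(7, Mul(-1, 25)) = Add(7, -25) = -18)
Function('E')(I) = Add(Rational(-3, 2), Pow(I, 2)) (Function('E')(I) = Add(Rational(-3, 2), Mul(Rational(1, 4), Mul(Add(I, Add(I, Mul(-1, 0))), Add(I, I)))) = Add(Rational(-3, 2), Mul(Rational(1, 4), Mul(Add(I, Add(I, 0)), Mul(2, I)))) = Add(Rational(-3, 2), Mul(Rational(1, 4), Mul(Add(I, I), Mul(2, I)))) = Add(Rational(-3, 2), Mul(Rational(1, 4), Mul(Mul(2, I), Mul(2, I)))) = Add(Rational(-3, 2), Mul(Rational(1, 4), Mul(4, Pow(I, 2)))) = Add(Rational(-3, 2), Pow(I, 2)))
Function('R')(V) = -18
w = 0 (w = Mul(Add(-18, Add(Rational(-3, 2), Pow(3, 2))), Mul(Mul(-1, -2), 0)) = Mul(Add(-18, Add(Rational(-3, 2), 9)), Mul(2, 0)) = Mul(Add(-18, Rational(15, 2)), 0) = Mul(Rational(-21, 2), 0) = 0)
Add(w, Mul(-1, -44700)) = Add(0, Mul(-1, -44700)) = Add(0, 44700) = 44700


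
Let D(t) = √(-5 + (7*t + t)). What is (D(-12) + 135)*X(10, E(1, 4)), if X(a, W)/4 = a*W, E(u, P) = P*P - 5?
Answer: 59400 + 440*I*√101 ≈ 59400.0 + 4421.9*I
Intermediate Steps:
E(u, P) = -5 + P² (E(u, P) = P² - 5 = -5 + P²)
X(a, W) = 4*W*a (X(a, W) = 4*(a*W) = 4*(W*a) = 4*W*a)
D(t) = √(-5 + 8*t)
(D(-12) + 135)*X(10, E(1, 4)) = (√(-5 + 8*(-12)) + 135)*(4*(-5 + 4²)*10) = (√(-5 - 96) + 135)*(4*(-5 + 16)*10) = (√(-101) + 135)*(4*11*10) = (I*√101 + 135)*440 = (135 + I*√101)*440 = 59400 + 440*I*√101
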